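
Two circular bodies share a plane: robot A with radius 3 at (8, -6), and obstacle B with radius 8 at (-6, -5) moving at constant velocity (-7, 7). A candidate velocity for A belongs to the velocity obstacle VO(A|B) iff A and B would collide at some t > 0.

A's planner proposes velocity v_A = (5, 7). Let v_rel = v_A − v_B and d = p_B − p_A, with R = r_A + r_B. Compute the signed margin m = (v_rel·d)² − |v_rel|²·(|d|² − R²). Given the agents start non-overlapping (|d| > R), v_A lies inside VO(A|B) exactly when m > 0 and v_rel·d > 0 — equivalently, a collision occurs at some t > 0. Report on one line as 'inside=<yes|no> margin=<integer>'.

d = (-14, 1),  |d|² = 197;  R = 3+8 = 11,  c = 197−11² = 76
v_rel = (12, 0),  |v_rel|² = 144;  v_rel·d = (12)·(-14) + (0)·(1) = -168
144·t² + 336·t + 76 = 0  ⇒  m = (-168)² − 144·76 = 17280
m = 17280 > 0,  v_rel·d = -168 < 0  ⇒  outside

inside=no margin=17280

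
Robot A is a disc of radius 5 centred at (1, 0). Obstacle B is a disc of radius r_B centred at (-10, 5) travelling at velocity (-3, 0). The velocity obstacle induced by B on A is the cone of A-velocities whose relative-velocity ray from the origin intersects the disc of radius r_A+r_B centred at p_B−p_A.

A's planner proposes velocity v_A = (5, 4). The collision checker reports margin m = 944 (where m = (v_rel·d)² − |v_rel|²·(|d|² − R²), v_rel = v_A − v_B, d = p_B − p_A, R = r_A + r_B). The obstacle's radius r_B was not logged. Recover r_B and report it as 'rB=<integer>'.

m = 944
d = (-11, 5);  v_rel = (8, 4),  |v_rel|² = 80
v_rel×d = (8)·(5) − (4)·(-11) = 84
since m = R²·80 − 84²:  R² = (7056 + 944) / 80 = 100
R = √100 = 10  ⇒  r_B = 10 − 5 = 5

rB=5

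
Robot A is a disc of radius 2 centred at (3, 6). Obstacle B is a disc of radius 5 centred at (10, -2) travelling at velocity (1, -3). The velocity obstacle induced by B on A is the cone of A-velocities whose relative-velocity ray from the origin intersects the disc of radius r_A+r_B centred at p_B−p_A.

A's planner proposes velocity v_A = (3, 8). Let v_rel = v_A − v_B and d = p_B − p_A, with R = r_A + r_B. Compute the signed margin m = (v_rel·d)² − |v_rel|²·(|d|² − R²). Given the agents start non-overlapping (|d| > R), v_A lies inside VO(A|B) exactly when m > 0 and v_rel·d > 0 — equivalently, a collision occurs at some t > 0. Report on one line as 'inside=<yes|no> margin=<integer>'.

d = (7, -8),  |d|² = 113;  R = 2+5 = 7,  c = 113−7² = 64
v_rel = (2, 11),  |v_rel|² = 125;  v_rel·d = (2)·(7) + (11)·(-8) = -74
125·t² + 148·t + 64 = 0  ⇒  m = (-74)² − 125·64 = -2524
m = -2524 < 0,  v_rel·d = -74 < 0  ⇒  outside

inside=no margin=-2524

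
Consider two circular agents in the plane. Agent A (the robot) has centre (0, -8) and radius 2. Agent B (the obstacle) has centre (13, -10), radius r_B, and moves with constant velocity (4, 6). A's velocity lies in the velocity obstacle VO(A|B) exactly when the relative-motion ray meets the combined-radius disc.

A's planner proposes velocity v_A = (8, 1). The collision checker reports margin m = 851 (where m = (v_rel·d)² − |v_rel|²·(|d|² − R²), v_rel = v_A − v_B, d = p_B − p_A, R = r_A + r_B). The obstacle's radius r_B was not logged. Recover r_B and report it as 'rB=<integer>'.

m = 851
d = (13, -2);  v_rel = (4, -5),  |v_rel|² = 41
v_rel×d = (4)·(-2) − (-5)·(13) = 57
since m = R²·41 − 57²:  R² = (3249 + 851) / 41 = 100
R = √100 = 10  ⇒  r_B = 10 − 2 = 8

rB=8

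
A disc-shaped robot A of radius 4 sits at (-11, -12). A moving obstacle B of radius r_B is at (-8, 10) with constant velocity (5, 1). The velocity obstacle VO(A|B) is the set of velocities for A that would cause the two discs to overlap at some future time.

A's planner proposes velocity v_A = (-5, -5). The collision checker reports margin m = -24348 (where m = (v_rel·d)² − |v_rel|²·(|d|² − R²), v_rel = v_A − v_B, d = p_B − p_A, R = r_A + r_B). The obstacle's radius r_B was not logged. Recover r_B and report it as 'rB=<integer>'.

m = -24348
d = (3, 22);  v_rel = (-10, -6),  |v_rel|² = 136
v_rel×d = (-10)·(22) − (-6)·(3) = -202
since m = R²·136 − (-202)²:  R² = (40804 + -24348) / 136 = 121
R = √121 = 11  ⇒  r_B = 11 − 4 = 7

rB=7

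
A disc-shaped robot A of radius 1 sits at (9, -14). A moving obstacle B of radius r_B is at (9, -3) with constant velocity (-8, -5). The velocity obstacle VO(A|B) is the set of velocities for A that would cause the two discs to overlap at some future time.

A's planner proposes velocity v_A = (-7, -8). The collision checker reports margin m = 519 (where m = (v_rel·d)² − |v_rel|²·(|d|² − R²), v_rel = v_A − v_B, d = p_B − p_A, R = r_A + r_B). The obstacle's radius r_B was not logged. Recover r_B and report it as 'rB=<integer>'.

m = 519
d = (0, 11);  v_rel = (1, -3),  |v_rel|² = 10
v_rel×d = (1)·(11) − (-3)·(0) = 11
since m = R²·10 − 11²:  R² = (121 + 519) / 10 = 64
R = √64 = 8  ⇒  r_B = 8 − 1 = 7

rB=7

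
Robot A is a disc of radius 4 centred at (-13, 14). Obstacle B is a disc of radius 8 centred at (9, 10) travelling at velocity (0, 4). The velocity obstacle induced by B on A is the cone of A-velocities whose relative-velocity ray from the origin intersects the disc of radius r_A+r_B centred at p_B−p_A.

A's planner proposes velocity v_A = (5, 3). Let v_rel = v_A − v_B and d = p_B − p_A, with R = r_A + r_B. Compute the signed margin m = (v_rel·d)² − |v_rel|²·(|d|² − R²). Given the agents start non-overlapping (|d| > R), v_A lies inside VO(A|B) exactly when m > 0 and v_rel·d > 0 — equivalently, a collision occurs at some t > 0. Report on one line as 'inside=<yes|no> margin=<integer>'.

d = (22, -4),  |d|² = 500;  R = 4+8 = 12,  c = 500−12² = 356
v_rel = (5, -1),  |v_rel|² = 26;  v_rel·d = (5)·(22) + (-1)·(-4) = 114
26·t² − 228·t + 356 = 0  ⇒  m = 114² − 26·356 = 3740
m = 3740 > 0,  v_rel·d = 114 > 0  ⇒  inside

inside=yes margin=3740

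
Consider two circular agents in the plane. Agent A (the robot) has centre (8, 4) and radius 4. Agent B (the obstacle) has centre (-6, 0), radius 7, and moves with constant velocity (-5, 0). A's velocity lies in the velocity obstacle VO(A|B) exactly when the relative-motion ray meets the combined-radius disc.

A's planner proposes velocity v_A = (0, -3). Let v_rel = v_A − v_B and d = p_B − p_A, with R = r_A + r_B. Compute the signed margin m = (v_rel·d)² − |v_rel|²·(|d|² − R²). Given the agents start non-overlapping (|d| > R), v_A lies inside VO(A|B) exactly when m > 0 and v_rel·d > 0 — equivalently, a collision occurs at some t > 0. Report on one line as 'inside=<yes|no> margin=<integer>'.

d = (-14, -4),  |d|² = 212;  R = 4+7 = 11,  c = 212−11² = 91
v_rel = (5, -3),  |v_rel|² = 34;  v_rel·d = (5)·(-14) + (-3)·(-4) = -58
34·t² + 116·t + 91 = 0  ⇒  m = (-58)² − 34·91 = 270
m = 270 > 0,  v_rel·d = -58 < 0  ⇒  outside

inside=no margin=270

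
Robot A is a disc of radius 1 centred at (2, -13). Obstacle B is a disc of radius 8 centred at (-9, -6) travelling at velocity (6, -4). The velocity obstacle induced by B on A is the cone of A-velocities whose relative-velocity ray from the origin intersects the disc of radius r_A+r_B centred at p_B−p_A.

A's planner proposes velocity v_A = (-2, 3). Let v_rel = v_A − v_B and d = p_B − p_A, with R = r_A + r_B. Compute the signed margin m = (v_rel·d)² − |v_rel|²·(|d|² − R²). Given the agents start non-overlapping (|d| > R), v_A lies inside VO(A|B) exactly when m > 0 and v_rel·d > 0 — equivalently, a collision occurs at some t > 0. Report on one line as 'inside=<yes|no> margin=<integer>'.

d = (-11, 7),  |d|² = 170;  R = 1+8 = 9,  c = 170−9² = 89
v_rel = (-8, 7),  |v_rel|² = 113;  v_rel·d = (-8)·(-11) + (7)·(7) = 137
113·t² − 274·t + 89 = 0  ⇒  m = 137² − 113·89 = 8712
m = 8712 > 0,  v_rel·d = 137 > 0  ⇒  inside

inside=yes margin=8712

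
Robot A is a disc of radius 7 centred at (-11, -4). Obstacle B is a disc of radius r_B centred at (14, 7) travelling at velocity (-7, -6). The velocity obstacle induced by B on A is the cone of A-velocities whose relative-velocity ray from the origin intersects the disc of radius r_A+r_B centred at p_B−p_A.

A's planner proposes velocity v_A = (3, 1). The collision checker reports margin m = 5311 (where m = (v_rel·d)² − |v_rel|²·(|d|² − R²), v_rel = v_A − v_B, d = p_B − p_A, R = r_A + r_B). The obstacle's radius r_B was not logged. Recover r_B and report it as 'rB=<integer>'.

m = 5311
d = (25, 11);  v_rel = (10, 7),  |v_rel|² = 149
v_rel×d = (10)·(11) − (7)·(25) = -65
since m = R²·149 − (-65)²:  R² = (4225 + 5311) / 149 = 64
R = √64 = 8  ⇒  r_B = 8 − 7 = 1

rB=1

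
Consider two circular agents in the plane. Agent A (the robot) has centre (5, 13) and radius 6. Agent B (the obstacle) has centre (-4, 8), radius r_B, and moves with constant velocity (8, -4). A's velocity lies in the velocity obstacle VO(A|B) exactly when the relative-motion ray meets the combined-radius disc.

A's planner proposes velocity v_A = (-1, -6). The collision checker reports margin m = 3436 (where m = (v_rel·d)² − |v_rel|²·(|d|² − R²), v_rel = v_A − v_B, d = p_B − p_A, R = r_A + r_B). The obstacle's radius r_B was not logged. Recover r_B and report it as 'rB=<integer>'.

m = 3436
d = (-9, -5);  v_rel = (-9, -2),  |v_rel|² = 85
v_rel×d = (-9)·(-5) − (-2)·(-9) = 27
since m = R²·85 − 27²:  R² = (729 + 3436) / 85 = 49
R = √49 = 7  ⇒  r_B = 7 − 6 = 1

rB=1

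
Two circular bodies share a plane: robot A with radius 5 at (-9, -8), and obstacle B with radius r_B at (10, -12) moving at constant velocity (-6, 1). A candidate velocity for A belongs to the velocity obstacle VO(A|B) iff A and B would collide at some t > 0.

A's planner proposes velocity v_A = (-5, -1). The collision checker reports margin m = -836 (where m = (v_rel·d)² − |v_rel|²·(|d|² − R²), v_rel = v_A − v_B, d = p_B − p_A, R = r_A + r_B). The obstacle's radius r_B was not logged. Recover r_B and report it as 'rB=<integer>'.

m = -836
d = (19, -4);  v_rel = (1, -2),  |v_rel|² = 5
v_rel×d = (1)·(-4) − (-2)·(19) = 34
since m = R²·5 − 34²:  R² = (1156 + -836) / 5 = 64
R = √64 = 8  ⇒  r_B = 8 − 5 = 3

rB=3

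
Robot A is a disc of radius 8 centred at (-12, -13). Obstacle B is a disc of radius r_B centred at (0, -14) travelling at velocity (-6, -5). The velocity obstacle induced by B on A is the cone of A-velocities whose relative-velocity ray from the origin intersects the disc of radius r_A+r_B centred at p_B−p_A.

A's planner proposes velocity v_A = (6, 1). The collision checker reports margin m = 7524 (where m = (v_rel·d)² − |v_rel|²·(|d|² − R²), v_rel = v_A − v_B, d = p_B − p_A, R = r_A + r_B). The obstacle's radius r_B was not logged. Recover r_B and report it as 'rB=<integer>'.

m = 7524
d = (12, -1);  v_rel = (12, 6),  |v_rel|² = 180
v_rel×d = (12)·(-1) − (6)·(12) = -84
since m = R²·180 − (-84)²:  R² = (7056 + 7524) / 180 = 81
R = √81 = 9  ⇒  r_B = 9 − 8 = 1

rB=1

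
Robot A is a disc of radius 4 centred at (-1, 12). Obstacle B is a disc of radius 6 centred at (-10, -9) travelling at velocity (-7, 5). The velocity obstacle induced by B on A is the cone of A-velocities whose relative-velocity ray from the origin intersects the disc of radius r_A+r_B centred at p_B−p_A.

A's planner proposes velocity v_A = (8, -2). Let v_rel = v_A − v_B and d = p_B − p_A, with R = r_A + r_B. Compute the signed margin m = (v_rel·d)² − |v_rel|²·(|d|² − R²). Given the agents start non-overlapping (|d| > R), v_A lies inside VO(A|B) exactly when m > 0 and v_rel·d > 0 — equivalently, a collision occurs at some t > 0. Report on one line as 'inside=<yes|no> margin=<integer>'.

d = (-9, -21),  |d|² = 522;  R = 4+6 = 10,  c = 522−10² = 422
v_rel = (15, -7),  |v_rel|² = 274;  v_rel·d = (15)·(-9) + (-7)·(-21) = 12
274·t² − 24·t + 422 = 0  ⇒  m = 12² − 274·422 = -115484
m = -115484 < 0,  v_rel·d = 12 > 0  ⇒  outside

inside=no margin=-115484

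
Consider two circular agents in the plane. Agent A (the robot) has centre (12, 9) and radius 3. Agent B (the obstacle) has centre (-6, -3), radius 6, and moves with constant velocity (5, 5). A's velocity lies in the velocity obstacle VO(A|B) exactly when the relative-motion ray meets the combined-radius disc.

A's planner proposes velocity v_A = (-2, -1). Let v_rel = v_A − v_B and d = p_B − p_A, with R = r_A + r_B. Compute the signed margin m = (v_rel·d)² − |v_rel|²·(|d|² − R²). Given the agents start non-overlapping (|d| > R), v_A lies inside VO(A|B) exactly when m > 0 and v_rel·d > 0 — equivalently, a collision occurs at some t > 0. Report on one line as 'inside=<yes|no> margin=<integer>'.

d = (-18, -12),  |d|² = 468;  R = 3+6 = 9,  c = 468−9² = 387
v_rel = (-7, -6),  |v_rel|² = 85;  v_rel·d = (-7)·(-18) + (-6)·(-12) = 198
85·t² − 396·t + 387 = 0  ⇒  m = 198² − 85·387 = 6309
m = 6309 > 0,  v_rel·d = 198 > 0  ⇒  inside

inside=yes margin=6309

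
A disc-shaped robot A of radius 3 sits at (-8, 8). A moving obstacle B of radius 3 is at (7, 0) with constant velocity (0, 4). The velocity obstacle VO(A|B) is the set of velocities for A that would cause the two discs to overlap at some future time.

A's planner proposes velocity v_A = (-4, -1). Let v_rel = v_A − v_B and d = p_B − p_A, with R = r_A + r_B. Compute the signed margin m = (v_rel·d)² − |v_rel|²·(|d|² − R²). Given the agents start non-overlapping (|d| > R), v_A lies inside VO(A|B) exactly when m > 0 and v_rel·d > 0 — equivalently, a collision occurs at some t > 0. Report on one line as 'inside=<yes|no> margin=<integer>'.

d = (15, -8),  |d|² = 289;  R = 3+3 = 6,  c = 289−6² = 253
v_rel = (-4, -5),  |v_rel|² = 41;  v_rel·d = (-4)·(15) + (-5)·(-8) = -20
41·t² + 40·t + 253 = 0  ⇒  m = (-20)² − 41·253 = -9973
m = -9973 < 0,  v_rel·d = -20 < 0  ⇒  outside

inside=no margin=-9973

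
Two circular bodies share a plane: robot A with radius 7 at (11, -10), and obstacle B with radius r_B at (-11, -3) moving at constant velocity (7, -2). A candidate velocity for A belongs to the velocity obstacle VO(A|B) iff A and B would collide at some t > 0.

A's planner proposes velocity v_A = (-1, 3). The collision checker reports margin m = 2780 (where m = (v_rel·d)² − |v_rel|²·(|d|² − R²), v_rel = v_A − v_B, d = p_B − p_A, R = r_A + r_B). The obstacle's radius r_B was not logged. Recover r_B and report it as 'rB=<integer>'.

m = 2780
d = (-22, 7);  v_rel = (-8, 5),  |v_rel|² = 89
v_rel×d = (-8)·(7) − (5)·(-22) = 54
since m = R²·89 − 54²:  R² = (2916 + 2780) / 89 = 64
R = √64 = 8  ⇒  r_B = 8 − 7 = 1

rB=1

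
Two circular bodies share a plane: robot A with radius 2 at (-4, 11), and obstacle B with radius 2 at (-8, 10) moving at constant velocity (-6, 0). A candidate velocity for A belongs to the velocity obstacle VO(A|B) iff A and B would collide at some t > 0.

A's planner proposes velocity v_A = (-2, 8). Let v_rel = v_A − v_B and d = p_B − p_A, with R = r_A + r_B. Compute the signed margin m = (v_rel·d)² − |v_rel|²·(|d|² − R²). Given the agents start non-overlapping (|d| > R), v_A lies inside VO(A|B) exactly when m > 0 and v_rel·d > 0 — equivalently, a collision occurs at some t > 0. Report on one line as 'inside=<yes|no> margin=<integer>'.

d = (-4, -1),  |d|² = 17;  R = 2+2 = 4,  c = 17−4² = 1
v_rel = (4, 8),  |v_rel|² = 80;  v_rel·d = (4)·(-4) + (8)·(-1) = -24
80·t² + 48·t + 1 = 0  ⇒  m = (-24)² − 80·1 = 496
m = 496 > 0,  v_rel·d = -24 < 0  ⇒  outside

inside=no margin=496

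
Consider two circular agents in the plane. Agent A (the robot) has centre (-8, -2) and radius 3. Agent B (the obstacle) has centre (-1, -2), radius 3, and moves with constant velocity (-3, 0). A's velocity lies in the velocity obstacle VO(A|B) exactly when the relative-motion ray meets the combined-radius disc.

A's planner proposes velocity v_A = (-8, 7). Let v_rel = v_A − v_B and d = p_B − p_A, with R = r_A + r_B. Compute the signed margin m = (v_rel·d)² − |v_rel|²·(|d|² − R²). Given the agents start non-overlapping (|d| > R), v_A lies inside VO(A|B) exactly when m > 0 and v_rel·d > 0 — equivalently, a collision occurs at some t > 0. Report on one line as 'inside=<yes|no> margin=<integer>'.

d = (7, 0),  |d|² = 49;  R = 3+3 = 6,  c = 49−6² = 13
v_rel = (-5, 7),  |v_rel|² = 74;  v_rel·d = (-5)·(7) + (7)·(0) = -35
74·t² + 70·t + 13 = 0  ⇒  m = (-35)² − 74·13 = 263
m = 263 > 0,  v_rel·d = -35 < 0  ⇒  outside

inside=no margin=263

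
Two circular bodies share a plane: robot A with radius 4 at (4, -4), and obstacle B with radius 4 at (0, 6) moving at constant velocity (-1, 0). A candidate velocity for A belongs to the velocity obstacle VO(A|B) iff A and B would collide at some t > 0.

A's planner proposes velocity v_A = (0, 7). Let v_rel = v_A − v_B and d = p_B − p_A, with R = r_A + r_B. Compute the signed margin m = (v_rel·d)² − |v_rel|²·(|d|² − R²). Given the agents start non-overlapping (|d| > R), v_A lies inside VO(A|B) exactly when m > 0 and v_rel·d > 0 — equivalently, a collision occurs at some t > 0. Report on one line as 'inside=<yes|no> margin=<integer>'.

d = (-4, 10),  |d|² = 116;  R = 4+4 = 8,  c = 116−8² = 52
v_rel = (1, 7),  |v_rel|² = 50;  v_rel·d = (1)·(-4) + (7)·(10) = 66
50·t² − 132·t + 52 = 0  ⇒  m = 66² − 50·52 = 1756
m = 1756 > 0,  v_rel·d = 66 > 0  ⇒  inside

inside=yes margin=1756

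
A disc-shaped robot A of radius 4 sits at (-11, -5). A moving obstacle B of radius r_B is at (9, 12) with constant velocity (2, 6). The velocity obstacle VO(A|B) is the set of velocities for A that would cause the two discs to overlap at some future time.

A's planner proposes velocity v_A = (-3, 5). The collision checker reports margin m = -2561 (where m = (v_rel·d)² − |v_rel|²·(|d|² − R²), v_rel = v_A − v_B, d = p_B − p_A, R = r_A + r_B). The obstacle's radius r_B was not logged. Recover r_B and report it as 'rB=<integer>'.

m = -2561
d = (20, 17);  v_rel = (-5, -1),  |v_rel|² = 26
v_rel×d = (-5)·(17) − (-1)·(20) = -65
since m = R²·26 − (-65)²:  R² = (4225 + -2561) / 26 = 64
R = √64 = 8  ⇒  r_B = 8 − 4 = 4

rB=4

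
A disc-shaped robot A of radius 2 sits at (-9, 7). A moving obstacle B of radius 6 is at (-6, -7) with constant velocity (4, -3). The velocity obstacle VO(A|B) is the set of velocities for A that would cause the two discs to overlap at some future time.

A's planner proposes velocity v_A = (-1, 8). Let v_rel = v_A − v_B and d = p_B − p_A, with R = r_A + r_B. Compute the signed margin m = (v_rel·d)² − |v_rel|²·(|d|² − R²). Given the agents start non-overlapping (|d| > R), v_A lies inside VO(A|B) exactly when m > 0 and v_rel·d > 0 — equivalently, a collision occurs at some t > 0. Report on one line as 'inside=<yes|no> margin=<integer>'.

d = (3, -14),  |d|² = 205;  R = 2+6 = 8,  c = 205−8² = 141
v_rel = (-5, 11),  |v_rel|² = 146;  v_rel·d = (-5)·(3) + (11)·(-14) = -169
146·t² + 338·t + 141 = 0  ⇒  m = (-169)² − 146·141 = 7975
m = 7975 > 0,  v_rel·d = -169 < 0  ⇒  outside

inside=no margin=7975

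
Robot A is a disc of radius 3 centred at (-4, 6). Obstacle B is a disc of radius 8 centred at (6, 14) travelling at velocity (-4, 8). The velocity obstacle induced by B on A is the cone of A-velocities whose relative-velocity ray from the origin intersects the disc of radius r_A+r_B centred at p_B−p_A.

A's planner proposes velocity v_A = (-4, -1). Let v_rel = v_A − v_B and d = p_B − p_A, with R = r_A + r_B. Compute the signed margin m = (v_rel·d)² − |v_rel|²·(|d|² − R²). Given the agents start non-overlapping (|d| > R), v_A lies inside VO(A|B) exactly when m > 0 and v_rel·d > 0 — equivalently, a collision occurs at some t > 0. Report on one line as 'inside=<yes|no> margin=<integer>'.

d = (10, 8),  |d|² = 164;  R = 3+8 = 11,  c = 164−11² = 43
v_rel = (0, -9),  |v_rel|² = 81;  v_rel·d = (0)·(10) + (-9)·(8) = -72
81·t² + 144·t + 43 = 0  ⇒  m = (-72)² − 81·43 = 1701
m = 1701 > 0,  v_rel·d = -72 < 0  ⇒  outside

inside=no margin=1701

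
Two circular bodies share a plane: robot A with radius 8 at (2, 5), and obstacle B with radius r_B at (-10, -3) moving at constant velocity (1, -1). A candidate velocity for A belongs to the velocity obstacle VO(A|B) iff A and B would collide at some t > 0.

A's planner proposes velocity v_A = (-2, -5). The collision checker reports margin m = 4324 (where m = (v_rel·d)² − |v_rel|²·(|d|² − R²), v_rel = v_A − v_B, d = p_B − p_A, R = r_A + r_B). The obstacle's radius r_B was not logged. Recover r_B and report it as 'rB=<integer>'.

m = 4324
d = (-12, -8);  v_rel = (-3, -4),  |v_rel|² = 25
v_rel×d = (-3)·(-8) − (-4)·(-12) = -24
since m = R²·25 − (-24)²:  R² = (576 + 4324) / 25 = 196
R = √196 = 14  ⇒  r_B = 14 − 8 = 6

rB=6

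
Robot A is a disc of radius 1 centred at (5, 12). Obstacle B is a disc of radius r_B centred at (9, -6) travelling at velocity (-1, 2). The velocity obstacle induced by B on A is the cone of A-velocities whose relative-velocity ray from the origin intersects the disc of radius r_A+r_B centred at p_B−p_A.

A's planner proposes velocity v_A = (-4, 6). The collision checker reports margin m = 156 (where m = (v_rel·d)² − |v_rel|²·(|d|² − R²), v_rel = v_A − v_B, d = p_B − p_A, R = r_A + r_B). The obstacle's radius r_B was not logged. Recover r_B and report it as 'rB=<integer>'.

m = 156
d = (4, -18);  v_rel = (-3, 4),  |v_rel|² = 25
v_rel×d = (-3)·(-18) − (4)·(4) = 38
since m = R²·25 − 38²:  R² = (1444 + 156) / 25 = 64
R = √64 = 8  ⇒  r_B = 8 − 1 = 7

rB=7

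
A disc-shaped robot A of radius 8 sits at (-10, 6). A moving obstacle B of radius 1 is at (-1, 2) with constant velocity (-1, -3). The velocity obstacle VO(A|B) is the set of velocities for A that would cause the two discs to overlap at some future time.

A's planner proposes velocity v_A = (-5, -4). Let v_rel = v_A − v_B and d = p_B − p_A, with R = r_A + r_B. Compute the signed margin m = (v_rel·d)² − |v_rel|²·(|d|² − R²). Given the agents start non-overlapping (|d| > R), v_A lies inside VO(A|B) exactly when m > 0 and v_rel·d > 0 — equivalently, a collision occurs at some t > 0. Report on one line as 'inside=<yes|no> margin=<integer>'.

d = (9, -4),  |d|² = 97;  R = 8+1 = 9,  c = 97−9² = 16
v_rel = (-4, -1),  |v_rel|² = 17;  v_rel·d = (-4)·(9) + (-1)·(-4) = -32
17·t² + 64·t + 16 = 0  ⇒  m = (-32)² − 17·16 = 752
m = 752 > 0,  v_rel·d = -32 < 0  ⇒  outside

inside=no margin=752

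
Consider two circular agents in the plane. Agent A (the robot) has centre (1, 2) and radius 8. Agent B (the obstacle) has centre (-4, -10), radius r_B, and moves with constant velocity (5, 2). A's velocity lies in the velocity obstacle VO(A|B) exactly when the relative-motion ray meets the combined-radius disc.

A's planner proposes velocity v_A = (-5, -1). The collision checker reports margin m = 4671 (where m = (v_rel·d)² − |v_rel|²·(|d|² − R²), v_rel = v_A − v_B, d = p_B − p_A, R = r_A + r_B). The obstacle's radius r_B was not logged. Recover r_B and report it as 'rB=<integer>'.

m = 4671
d = (-5, -12);  v_rel = (-10, -3),  |v_rel|² = 109
v_rel×d = (-10)·(-12) − (-3)·(-5) = 105
since m = R²·109 − 105²:  R² = (11025 + 4671) / 109 = 144
R = √144 = 12  ⇒  r_B = 12 − 8 = 4

rB=4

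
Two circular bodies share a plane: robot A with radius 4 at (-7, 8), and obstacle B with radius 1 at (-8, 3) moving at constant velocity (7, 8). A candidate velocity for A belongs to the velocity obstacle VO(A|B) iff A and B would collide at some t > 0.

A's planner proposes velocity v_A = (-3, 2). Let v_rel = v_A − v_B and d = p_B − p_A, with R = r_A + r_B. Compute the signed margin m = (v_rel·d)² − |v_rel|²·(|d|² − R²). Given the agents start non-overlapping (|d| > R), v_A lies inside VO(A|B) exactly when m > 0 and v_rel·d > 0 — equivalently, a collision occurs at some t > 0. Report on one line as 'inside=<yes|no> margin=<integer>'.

d = (-1, -5),  |d|² = 26;  R = 4+1 = 5,  c = 26−5² = 1
v_rel = (-10, -6),  |v_rel|² = 136;  v_rel·d = (-10)·(-1) + (-6)·(-5) = 40
136·t² − 80·t + 1 = 0  ⇒  m = 40² − 136·1 = 1464
m = 1464 > 0,  v_rel·d = 40 > 0  ⇒  inside

inside=yes margin=1464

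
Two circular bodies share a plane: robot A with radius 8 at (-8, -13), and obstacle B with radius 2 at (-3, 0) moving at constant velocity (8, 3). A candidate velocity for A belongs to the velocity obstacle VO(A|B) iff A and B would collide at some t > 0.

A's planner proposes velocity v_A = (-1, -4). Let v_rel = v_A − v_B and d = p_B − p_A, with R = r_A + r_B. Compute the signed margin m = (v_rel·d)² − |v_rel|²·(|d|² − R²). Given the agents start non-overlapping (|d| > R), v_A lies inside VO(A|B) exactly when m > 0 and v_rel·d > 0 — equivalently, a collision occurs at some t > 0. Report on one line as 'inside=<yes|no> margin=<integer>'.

d = (5, 13),  |d|² = 194;  R = 8+2 = 10,  c = 194−10² = 94
v_rel = (-9, -7),  |v_rel|² = 130;  v_rel·d = (-9)·(5) + (-7)·(13) = -136
130·t² + 272·t + 94 = 0  ⇒  m = (-136)² − 130·94 = 6276
m = 6276 > 0,  v_rel·d = -136 < 0  ⇒  outside

inside=no margin=6276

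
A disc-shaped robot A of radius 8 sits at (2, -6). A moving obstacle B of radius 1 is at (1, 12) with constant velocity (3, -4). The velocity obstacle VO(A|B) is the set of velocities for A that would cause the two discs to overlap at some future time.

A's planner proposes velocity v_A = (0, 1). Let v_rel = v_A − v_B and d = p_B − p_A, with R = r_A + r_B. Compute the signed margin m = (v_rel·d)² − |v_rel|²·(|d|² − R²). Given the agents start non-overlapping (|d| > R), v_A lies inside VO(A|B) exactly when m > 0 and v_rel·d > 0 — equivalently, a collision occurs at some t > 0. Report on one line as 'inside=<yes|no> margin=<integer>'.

d = (-1, 18),  |d|² = 325;  R = 8+1 = 9,  c = 325−9² = 244
v_rel = (-3, 5),  |v_rel|² = 34;  v_rel·d = (-3)·(-1) + (5)·(18) = 93
34·t² − 186·t + 244 = 0  ⇒  m = 93² − 34·244 = 353
m = 353 > 0,  v_rel·d = 93 > 0  ⇒  inside

inside=yes margin=353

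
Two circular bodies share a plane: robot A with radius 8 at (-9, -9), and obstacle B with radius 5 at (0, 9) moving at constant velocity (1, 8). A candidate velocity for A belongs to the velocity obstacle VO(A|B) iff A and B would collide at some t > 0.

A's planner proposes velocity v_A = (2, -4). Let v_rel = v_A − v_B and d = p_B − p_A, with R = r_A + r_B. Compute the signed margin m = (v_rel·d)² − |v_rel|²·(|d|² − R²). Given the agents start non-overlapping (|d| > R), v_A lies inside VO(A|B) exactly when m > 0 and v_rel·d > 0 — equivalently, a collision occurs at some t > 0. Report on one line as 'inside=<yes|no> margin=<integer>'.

d = (9, 18),  |d|² = 405;  R = 8+5 = 13,  c = 405−13² = 236
v_rel = (1, -12),  |v_rel|² = 145;  v_rel·d = (1)·(9) + (-12)·(18) = -207
145·t² + 414·t + 236 = 0  ⇒  m = (-207)² − 145·236 = 8629
m = 8629 > 0,  v_rel·d = -207 < 0  ⇒  outside

inside=no margin=8629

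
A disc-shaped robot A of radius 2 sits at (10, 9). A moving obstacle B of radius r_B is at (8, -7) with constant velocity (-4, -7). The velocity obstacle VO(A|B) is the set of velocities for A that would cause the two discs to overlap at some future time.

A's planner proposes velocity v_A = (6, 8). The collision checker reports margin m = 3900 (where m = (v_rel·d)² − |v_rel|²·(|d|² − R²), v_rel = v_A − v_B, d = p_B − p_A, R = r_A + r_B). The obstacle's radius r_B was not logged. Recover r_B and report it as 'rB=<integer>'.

m = 3900
d = (-2, -16);  v_rel = (10, 15),  |v_rel|² = 325
v_rel×d = (10)·(-16) − (15)·(-2) = -130
since m = R²·325 − (-130)²:  R² = (16900 + 3900) / 325 = 64
R = √64 = 8  ⇒  r_B = 8 − 2 = 6

rB=6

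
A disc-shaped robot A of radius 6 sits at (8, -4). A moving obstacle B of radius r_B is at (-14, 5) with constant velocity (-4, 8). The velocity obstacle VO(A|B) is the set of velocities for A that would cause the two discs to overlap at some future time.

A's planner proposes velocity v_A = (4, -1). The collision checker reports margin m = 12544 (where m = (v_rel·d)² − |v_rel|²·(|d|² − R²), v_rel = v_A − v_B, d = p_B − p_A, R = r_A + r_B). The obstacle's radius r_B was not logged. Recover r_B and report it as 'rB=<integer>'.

m = 12544
d = (-22, 9);  v_rel = (8, -9),  |v_rel|² = 145
v_rel×d = (8)·(9) − (-9)·(-22) = -126
since m = R²·145 − (-126)²:  R² = (15876 + 12544) / 145 = 196
R = √196 = 14  ⇒  r_B = 14 − 6 = 8

rB=8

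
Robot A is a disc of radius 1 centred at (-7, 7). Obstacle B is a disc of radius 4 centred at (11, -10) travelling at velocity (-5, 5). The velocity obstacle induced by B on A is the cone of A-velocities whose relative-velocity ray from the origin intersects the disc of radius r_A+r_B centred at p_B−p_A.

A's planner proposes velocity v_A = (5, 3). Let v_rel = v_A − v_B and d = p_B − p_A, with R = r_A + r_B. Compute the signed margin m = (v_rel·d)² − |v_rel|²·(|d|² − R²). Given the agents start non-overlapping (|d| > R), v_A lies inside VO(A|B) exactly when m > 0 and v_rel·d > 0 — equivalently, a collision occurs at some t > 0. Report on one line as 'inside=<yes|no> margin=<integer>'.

d = (18, -17),  |d|² = 613;  R = 1+4 = 5,  c = 613−5² = 588
v_rel = (10, -2),  |v_rel|² = 104;  v_rel·d = (10)·(18) + (-2)·(-17) = 214
104·t² − 428·t + 588 = 0  ⇒  m = 214² − 104·588 = -15356
m = -15356 < 0,  v_rel·d = 214 > 0  ⇒  outside

inside=no margin=-15356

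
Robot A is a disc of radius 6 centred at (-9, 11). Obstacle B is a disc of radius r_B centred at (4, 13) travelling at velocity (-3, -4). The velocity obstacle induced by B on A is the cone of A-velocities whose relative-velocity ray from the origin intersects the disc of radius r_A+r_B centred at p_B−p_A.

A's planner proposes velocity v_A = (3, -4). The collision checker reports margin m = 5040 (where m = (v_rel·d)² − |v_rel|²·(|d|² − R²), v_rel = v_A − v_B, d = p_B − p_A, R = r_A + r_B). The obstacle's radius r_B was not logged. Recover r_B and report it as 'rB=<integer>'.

m = 5040
d = (13, 2);  v_rel = (6, 0),  |v_rel|² = 36
v_rel×d = (6)·(2) − (0)·(13) = 12
since m = R²·36 − 12²:  R² = (144 + 5040) / 36 = 144
R = √144 = 12  ⇒  r_B = 12 − 6 = 6

rB=6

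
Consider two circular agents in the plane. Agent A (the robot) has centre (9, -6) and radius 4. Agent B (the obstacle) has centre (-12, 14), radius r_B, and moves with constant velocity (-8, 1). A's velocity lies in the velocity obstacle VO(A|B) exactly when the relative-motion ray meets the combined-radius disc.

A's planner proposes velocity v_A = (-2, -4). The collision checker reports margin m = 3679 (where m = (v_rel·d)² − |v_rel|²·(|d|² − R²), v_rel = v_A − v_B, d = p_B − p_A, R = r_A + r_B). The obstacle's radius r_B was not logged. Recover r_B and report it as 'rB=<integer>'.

m = 3679
d = (-21, 20);  v_rel = (6, -5),  |v_rel|² = 61
v_rel×d = (6)·(20) − (-5)·(-21) = 15
since m = R²·61 − 15²:  R² = (225 + 3679) / 61 = 64
R = √64 = 8  ⇒  r_B = 8 − 4 = 4

rB=4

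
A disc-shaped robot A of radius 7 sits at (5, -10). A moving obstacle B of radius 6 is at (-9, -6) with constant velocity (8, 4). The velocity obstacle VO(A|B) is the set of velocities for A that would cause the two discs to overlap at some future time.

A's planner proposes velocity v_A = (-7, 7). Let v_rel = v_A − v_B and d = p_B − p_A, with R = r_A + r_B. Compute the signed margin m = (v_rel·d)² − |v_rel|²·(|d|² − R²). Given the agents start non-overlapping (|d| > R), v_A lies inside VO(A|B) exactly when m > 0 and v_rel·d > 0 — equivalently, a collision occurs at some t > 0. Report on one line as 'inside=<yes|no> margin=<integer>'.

d = (-14, 4),  |d|² = 212;  R = 7+6 = 13,  c = 212−13² = 43
v_rel = (-15, 3),  |v_rel|² = 234;  v_rel·d = (-15)·(-14) + (3)·(4) = 222
234·t² − 444·t + 43 = 0  ⇒  m = 222² − 234·43 = 39222
m = 39222 > 0,  v_rel·d = 222 > 0  ⇒  inside

inside=yes margin=39222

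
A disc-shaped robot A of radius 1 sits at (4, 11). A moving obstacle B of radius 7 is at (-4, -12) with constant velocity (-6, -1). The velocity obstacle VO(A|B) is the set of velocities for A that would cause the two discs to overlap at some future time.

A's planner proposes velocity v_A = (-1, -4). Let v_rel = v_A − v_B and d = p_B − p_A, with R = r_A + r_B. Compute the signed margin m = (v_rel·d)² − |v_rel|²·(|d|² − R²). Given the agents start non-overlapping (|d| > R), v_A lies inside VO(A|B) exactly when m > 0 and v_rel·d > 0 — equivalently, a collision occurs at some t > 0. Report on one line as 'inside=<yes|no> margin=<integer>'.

d = (-8, -23),  |d|² = 593;  R = 1+7 = 8,  c = 593−8² = 529
v_rel = (5, -3),  |v_rel|² = 34;  v_rel·d = (5)·(-8) + (-3)·(-23) = 29
34·t² − 58·t + 529 = 0  ⇒  m = 29² − 34·529 = -17145
m = -17145 < 0,  v_rel·d = 29 > 0  ⇒  outside

inside=no margin=-17145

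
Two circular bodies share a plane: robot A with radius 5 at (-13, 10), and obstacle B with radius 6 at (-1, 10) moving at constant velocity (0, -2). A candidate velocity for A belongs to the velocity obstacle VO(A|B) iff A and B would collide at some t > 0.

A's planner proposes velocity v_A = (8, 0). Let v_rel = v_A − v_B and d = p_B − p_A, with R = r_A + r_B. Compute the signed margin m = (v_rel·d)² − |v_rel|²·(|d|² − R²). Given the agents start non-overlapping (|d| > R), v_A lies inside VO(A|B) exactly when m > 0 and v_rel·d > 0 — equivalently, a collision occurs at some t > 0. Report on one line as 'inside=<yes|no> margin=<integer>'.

d = (12, 0),  |d|² = 144;  R = 5+6 = 11,  c = 144−11² = 23
v_rel = (8, 2),  |v_rel|² = 68;  v_rel·d = (8)·(12) + (2)·(0) = 96
68·t² − 192·t + 23 = 0  ⇒  m = 96² − 68·23 = 7652
m = 7652 > 0,  v_rel·d = 96 > 0  ⇒  inside

inside=yes margin=7652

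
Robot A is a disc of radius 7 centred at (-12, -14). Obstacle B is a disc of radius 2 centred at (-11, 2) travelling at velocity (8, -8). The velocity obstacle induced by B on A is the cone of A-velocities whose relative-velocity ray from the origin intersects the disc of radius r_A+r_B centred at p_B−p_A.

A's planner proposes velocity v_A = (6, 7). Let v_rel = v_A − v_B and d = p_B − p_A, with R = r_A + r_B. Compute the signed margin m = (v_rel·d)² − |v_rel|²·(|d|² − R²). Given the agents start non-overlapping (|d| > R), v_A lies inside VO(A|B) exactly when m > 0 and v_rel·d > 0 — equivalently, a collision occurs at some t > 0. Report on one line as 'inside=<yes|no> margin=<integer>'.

d = (1, 16),  |d|² = 257;  R = 7+2 = 9,  c = 257−9² = 176
v_rel = (-2, 15),  |v_rel|² = 229;  v_rel·d = (-2)·(1) + (15)·(16) = 238
229·t² − 476·t + 176 = 0  ⇒  m = 238² − 229·176 = 16340
m = 16340 > 0,  v_rel·d = 238 > 0  ⇒  inside

inside=yes margin=16340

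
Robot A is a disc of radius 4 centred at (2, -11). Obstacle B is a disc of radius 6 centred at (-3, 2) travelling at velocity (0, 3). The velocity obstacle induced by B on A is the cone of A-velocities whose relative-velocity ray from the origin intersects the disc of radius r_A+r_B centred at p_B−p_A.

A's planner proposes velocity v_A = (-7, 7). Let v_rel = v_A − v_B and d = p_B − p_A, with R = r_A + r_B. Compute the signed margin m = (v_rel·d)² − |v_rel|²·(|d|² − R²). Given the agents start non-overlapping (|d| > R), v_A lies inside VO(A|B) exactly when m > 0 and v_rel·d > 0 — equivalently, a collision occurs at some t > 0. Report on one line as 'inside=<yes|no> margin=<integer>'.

d = (-5, 13),  |d|² = 194;  R = 4+6 = 10,  c = 194−10² = 94
v_rel = (-7, 4),  |v_rel|² = 65;  v_rel·d = (-7)·(-5) + (4)·(13) = 87
65·t² − 174·t + 94 = 0  ⇒  m = 87² − 65·94 = 1459
m = 1459 > 0,  v_rel·d = 87 > 0  ⇒  inside

inside=yes margin=1459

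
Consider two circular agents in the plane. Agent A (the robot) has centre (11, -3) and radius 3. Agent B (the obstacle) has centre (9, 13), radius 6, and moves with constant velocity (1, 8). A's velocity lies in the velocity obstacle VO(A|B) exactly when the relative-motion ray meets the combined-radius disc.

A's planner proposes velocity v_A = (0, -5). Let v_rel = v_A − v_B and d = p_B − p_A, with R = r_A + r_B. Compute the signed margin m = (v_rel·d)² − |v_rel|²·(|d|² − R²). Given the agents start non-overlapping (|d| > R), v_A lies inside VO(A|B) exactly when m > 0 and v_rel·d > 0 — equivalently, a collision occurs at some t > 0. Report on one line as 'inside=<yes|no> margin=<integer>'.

d = (-2, 16),  |d|² = 260;  R = 3+6 = 9,  c = 260−9² = 179
v_rel = (-1, -13),  |v_rel|² = 170;  v_rel·d = (-1)·(-2) + (-13)·(16) = -206
170·t² + 412·t + 179 = 0  ⇒  m = (-206)² − 170·179 = 12006
m = 12006 > 0,  v_rel·d = -206 < 0  ⇒  outside

inside=no margin=12006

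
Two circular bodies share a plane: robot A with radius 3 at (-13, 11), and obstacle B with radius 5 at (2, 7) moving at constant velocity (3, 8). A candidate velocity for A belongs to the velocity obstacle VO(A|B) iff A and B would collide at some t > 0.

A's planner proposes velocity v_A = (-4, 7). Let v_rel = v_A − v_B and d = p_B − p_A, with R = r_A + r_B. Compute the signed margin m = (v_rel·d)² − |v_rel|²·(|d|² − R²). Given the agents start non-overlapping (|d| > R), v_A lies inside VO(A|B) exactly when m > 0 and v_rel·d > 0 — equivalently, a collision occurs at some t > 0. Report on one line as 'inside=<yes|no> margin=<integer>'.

d = (15, -4),  |d|² = 241;  R = 3+5 = 8,  c = 241−8² = 177
v_rel = (-7, -1),  |v_rel|² = 50;  v_rel·d = (-7)·(15) + (-1)·(-4) = -101
50·t² + 202·t + 177 = 0  ⇒  m = (-101)² − 50·177 = 1351
m = 1351 > 0,  v_rel·d = -101 < 0  ⇒  outside

inside=no margin=1351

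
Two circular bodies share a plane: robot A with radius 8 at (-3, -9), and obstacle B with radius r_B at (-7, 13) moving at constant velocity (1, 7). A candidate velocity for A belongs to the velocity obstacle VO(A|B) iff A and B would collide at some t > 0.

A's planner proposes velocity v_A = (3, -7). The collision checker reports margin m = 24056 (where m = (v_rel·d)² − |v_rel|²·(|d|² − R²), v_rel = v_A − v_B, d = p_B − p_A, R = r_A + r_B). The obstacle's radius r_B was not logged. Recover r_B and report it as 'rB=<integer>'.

m = 24056
d = (-4, 22);  v_rel = (2, -14),  |v_rel|² = 200
v_rel×d = (2)·(22) − (-14)·(-4) = -12
since m = R²·200 − (-12)²:  R² = (144 + 24056) / 200 = 121
R = √121 = 11  ⇒  r_B = 11 − 8 = 3

rB=3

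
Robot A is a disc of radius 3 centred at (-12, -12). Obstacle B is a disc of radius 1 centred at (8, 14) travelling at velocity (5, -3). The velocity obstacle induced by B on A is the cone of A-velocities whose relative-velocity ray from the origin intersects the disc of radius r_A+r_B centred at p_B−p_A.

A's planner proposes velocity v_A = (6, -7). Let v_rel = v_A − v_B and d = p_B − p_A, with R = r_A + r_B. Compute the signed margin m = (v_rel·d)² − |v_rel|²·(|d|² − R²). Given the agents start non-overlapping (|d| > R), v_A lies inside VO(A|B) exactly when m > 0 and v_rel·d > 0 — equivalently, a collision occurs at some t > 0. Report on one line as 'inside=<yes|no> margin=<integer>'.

d = (20, 26),  |d|² = 1076;  R = 3+1 = 4,  c = 1076−4² = 1060
v_rel = (1, -4),  |v_rel|² = 17;  v_rel·d = (1)·(20) + (-4)·(26) = -84
17·t² + 168·t + 1060 = 0  ⇒  m = (-84)² − 17·1060 = -10964
m = -10964 < 0,  v_rel·d = -84 < 0  ⇒  outside

inside=no margin=-10964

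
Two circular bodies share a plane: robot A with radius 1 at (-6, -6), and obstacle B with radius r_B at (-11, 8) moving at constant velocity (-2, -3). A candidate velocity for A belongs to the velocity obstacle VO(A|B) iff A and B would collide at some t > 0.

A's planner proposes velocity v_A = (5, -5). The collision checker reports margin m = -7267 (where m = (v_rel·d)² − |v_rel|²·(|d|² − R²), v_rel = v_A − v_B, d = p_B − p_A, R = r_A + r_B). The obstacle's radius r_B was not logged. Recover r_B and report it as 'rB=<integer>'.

m = -7267
d = (-5, 14);  v_rel = (7, -2),  |v_rel|² = 53
v_rel×d = (7)·(14) − (-2)·(-5) = 88
since m = R²·53 − 88²:  R² = (7744 + -7267) / 53 = 9
R = √9 = 3  ⇒  r_B = 3 − 1 = 2

rB=2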